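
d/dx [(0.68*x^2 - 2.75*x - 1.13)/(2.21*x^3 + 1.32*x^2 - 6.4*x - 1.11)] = (-1.5028*x^4 + 12.155*x^3 + 6.7699*x^2 + 1.4736*x - 4.1795)/(4.8841*x^6 + 5.8344*x^5 - 26.5456*x^4 - 21.8022*x^3 + 38.0296*x^2 + 14.208*x + 1.2321)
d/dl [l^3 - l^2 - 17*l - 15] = 3*l^2 - 2*l - 17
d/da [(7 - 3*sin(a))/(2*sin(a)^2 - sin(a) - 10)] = (6*sin(a)^2 - 28*sin(a) + 37)*cos(a)/(sin(a) + cos(2*a) + 9)^2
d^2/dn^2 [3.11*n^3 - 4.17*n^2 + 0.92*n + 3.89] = 18.66*n - 8.34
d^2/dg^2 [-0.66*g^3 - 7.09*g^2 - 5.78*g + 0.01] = -3.96*g - 14.18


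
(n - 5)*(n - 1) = n^2 - 6*n + 5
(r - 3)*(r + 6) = r^2 + 3*r - 18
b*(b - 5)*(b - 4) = b^3 - 9*b^2 + 20*b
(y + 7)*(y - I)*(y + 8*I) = y^3 + 7*y^2 + 7*I*y^2 + 8*y + 49*I*y + 56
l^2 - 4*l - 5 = (l - 5)*(l + 1)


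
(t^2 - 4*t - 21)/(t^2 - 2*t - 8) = (-t^2 + 4*t + 21)/(-t^2 + 2*t + 8)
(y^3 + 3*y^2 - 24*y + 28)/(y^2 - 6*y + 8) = (y^2 + 5*y - 14)/(y - 4)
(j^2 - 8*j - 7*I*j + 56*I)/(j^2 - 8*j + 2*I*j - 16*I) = (j - 7*I)/(j + 2*I)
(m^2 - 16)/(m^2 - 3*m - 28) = (m - 4)/(m - 7)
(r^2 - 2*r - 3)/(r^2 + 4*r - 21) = (r + 1)/(r + 7)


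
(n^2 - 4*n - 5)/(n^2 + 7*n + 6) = (n - 5)/(n + 6)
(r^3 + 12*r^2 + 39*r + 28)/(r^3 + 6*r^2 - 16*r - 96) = (r^2 + 8*r + 7)/(r^2 + 2*r - 24)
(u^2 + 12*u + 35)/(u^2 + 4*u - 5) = (u + 7)/(u - 1)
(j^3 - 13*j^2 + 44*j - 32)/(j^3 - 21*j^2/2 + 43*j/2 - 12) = 2*(j - 4)/(2*j - 3)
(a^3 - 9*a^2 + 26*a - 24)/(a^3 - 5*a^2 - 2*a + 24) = (a - 2)/(a + 2)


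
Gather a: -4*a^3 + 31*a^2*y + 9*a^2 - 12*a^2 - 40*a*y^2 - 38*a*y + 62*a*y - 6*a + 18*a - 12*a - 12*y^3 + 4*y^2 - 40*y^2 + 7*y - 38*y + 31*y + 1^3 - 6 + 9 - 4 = -4*a^3 + a^2*(31*y - 3) + a*(-40*y^2 + 24*y) - 12*y^3 - 36*y^2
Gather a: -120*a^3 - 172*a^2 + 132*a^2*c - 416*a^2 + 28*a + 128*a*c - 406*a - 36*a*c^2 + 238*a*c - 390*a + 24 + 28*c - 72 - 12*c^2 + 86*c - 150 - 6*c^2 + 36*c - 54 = -120*a^3 + a^2*(132*c - 588) + a*(-36*c^2 + 366*c - 768) - 18*c^2 + 150*c - 252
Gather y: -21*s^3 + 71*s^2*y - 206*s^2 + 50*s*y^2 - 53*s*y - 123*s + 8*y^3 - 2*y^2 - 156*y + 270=-21*s^3 - 206*s^2 - 123*s + 8*y^3 + y^2*(50*s - 2) + y*(71*s^2 - 53*s - 156) + 270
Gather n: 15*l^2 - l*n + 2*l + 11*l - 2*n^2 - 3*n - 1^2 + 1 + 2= 15*l^2 + 13*l - 2*n^2 + n*(-l - 3) + 2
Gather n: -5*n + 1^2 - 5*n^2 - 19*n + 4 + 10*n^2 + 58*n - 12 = 5*n^2 + 34*n - 7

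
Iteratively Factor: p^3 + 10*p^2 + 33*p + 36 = (p + 3)*(p^2 + 7*p + 12) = (p + 3)*(p + 4)*(p + 3)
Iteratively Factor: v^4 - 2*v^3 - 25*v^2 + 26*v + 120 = (v + 2)*(v^3 - 4*v^2 - 17*v + 60) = (v + 2)*(v + 4)*(v^2 - 8*v + 15) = (v - 5)*(v + 2)*(v + 4)*(v - 3)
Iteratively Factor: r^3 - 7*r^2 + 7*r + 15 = (r + 1)*(r^2 - 8*r + 15) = (r - 3)*(r + 1)*(r - 5)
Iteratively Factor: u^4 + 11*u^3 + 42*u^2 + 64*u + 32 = (u + 1)*(u^3 + 10*u^2 + 32*u + 32) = (u + 1)*(u + 4)*(u^2 + 6*u + 8) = (u + 1)*(u + 4)^2*(u + 2)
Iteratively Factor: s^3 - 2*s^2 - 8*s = (s)*(s^2 - 2*s - 8) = s*(s + 2)*(s - 4)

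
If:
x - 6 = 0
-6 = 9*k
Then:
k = -2/3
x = 6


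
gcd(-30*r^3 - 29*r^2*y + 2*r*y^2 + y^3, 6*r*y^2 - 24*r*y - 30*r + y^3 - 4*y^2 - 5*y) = 6*r + y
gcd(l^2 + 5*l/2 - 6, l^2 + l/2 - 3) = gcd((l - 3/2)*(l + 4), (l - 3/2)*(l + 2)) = l - 3/2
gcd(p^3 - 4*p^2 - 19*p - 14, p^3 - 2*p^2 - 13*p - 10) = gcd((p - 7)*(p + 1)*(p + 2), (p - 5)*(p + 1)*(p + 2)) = p^2 + 3*p + 2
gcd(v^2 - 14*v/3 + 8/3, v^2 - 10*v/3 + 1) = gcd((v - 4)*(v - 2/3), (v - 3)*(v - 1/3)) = 1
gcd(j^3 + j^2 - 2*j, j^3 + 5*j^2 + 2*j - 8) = j^2 + j - 2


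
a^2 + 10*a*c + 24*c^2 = (a + 4*c)*(a + 6*c)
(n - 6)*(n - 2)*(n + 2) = n^3 - 6*n^2 - 4*n + 24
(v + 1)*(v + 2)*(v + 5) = v^3 + 8*v^2 + 17*v + 10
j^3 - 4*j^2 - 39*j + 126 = (j - 7)*(j - 3)*(j + 6)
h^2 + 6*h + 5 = (h + 1)*(h + 5)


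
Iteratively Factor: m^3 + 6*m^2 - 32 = (m + 4)*(m^2 + 2*m - 8) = (m + 4)^2*(m - 2)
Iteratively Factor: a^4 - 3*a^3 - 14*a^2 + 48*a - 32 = (a - 1)*(a^3 - 2*a^2 - 16*a + 32) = (a - 4)*(a - 1)*(a^2 + 2*a - 8) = (a - 4)*(a - 2)*(a - 1)*(a + 4)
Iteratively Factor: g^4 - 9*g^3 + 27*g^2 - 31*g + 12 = (g - 3)*(g^3 - 6*g^2 + 9*g - 4) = (g - 3)*(g - 1)*(g^2 - 5*g + 4) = (g - 3)*(g - 1)^2*(g - 4)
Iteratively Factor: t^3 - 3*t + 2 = (t + 2)*(t^2 - 2*t + 1) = (t - 1)*(t + 2)*(t - 1)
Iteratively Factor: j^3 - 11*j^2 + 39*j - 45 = (j - 3)*(j^2 - 8*j + 15) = (j - 3)^2*(j - 5)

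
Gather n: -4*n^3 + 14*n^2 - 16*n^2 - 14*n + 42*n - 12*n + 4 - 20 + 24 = -4*n^3 - 2*n^2 + 16*n + 8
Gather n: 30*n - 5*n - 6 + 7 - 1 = 25*n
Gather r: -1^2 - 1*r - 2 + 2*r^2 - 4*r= 2*r^2 - 5*r - 3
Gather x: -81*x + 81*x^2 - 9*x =81*x^2 - 90*x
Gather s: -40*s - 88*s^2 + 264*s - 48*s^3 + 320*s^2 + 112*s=-48*s^3 + 232*s^2 + 336*s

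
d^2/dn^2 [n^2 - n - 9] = 2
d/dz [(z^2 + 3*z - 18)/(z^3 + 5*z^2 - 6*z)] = (-z^2 + 6*z - 3)/(z^2*(z^2 - 2*z + 1))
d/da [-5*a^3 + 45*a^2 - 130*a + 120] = -15*a^2 + 90*a - 130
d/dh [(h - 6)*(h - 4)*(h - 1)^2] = 4*h^3 - 36*h^2 + 90*h - 58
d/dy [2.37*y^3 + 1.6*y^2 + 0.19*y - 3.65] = 7.11*y^2 + 3.2*y + 0.19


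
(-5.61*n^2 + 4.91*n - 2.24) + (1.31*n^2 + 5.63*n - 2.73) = -4.3*n^2 + 10.54*n - 4.97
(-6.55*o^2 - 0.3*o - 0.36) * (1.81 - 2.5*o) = 16.375*o^3 - 11.1055*o^2 + 0.357*o - 0.6516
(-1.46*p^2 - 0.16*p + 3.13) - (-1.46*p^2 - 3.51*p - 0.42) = 3.35*p + 3.55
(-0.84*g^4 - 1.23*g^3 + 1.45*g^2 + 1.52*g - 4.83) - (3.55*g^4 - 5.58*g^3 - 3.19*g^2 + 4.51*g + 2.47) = -4.39*g^4 + 4.35*g^3 + 4.64*g^2 - 2.99*g - 7.3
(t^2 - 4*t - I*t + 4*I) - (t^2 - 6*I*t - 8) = -4*t + 5*I*t + 8 + 4*I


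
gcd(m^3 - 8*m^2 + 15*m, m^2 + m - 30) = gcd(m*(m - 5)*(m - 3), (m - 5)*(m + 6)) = m - 5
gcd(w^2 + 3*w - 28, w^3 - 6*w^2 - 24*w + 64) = 1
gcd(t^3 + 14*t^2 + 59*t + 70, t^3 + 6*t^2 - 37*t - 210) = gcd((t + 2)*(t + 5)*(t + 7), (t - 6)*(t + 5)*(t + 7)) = t^2 + 12*t + 35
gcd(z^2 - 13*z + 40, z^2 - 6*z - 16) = z - 8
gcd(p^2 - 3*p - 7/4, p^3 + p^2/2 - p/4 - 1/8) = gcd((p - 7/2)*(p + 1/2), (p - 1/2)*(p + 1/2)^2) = p + 1/2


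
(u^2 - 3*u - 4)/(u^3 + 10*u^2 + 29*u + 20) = (u - 4)/(u^2 + 9*u + 20)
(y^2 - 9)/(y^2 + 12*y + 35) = (y^2 - 9)/(y^2 + 12*y + 35)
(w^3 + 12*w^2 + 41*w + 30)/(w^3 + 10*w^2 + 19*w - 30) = (w + 1)/(w - 1)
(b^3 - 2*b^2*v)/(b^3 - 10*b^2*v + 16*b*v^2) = b/(b - 8*v)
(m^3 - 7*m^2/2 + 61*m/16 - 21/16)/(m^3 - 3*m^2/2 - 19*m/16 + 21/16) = (m - 1)/(m + 1)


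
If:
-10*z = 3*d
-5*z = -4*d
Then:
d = 0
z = 0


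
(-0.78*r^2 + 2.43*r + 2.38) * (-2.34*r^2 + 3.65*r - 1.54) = 1.8252*r^4 - 8.5332*r^3 + 4.5015*r^2 + 4.9448*r - 3.6652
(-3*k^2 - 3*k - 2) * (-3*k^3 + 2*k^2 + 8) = 9*k^5 + 3*k^4 - 28*k^2 - 24*k - 16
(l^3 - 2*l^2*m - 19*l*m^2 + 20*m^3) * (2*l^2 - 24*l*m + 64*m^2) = 2*l^5 - 28*l^4*m + 74*l^3*m^2 + 368*l^2*m^3 - 1696*l*m^4 + 1280*m^5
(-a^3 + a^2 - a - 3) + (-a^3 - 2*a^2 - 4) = -2*a^3 - a^2 - a - 7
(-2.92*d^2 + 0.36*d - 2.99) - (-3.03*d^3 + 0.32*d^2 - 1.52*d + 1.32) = 3.03*d^3 - 3.24*d^2 + 1.88*d - 4.31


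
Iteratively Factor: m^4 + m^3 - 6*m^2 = (m + 3)*(m^3 - 2*m^2) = m*(m + 3)*(m^2 - 2*m) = m*(m - 2)*(m + 3)*(m)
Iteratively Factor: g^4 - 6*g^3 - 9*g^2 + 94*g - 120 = (g - 2)*(g^3 - 4*g^2 - 17*g + 60) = (g - 5)*(g - 2)*(g^2 + g - 12) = (g - 5)*(g - 2)*(g + 4)*(g - 3)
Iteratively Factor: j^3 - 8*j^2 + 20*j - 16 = (j - 2)*(j^2 - 6*j + 8) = (j - 4)*(j - 2)*(j - 2)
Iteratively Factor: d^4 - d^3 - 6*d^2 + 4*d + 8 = (d - 2)*(d^3 + d^2 - 4*d - 4) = (d - 2)^2*(d^2 + 3*d + 2) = (d - 2)^2*(d + 1)*(d + 2)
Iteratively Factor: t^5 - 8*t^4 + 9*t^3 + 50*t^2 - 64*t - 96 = (t - 4)*(t^4 - 4*t^3 - 7*t^2 + 22*t + 24) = (t - 4)*(t - 3)*(t^3 - t^2 - 10*t - 8) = (t - 4)*(t - 3)*(t + 2)*(t^2 - 3*t - 4) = (t - 4)*(t - 3)*(t + 1)*(t + 2)*(t - 4)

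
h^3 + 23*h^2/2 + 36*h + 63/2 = (h + 3/2)*(h + 3)*(h + 7)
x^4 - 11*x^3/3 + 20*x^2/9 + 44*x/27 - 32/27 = (x - 8/3)*(x - 1)*(x - 2/3)*(x + 2/3)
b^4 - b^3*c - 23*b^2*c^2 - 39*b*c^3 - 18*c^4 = (b - 6*c)*(b + c)^2*(b + 3*c)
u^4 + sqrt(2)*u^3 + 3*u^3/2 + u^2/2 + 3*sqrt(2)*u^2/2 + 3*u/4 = u*(u + 3/2)*(u + sqrt(2)/2)^2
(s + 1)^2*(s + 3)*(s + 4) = s^4 + 9*s^3 + 27*s^2 + 31*s + 12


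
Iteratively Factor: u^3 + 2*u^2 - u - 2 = (u + 2)*(u^2 - 1) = (u + 1)*(u + 2)*(u - 1)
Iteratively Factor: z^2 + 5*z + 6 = (z + 3)*(z + 2)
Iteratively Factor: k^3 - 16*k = (k + 4)*(k^2 - 4*k) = k*(k + 4)*(k - 4)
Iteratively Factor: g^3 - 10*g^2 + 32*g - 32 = (g - 4)*(g^2 - 6*g + 8) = (g - 4)^2*(g - 2)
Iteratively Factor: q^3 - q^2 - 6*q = (q - 3)*(q^2 + 2*q) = (q - 3)*(q + 2)*(q)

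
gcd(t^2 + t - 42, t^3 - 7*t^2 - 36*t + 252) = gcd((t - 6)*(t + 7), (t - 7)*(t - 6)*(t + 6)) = t - 6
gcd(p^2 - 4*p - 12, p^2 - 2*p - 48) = 1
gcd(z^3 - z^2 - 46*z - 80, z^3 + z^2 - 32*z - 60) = z^2 + 7*z + 10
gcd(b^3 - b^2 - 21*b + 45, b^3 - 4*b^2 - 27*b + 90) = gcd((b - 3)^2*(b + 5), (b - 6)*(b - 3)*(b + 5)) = b^2 + 2*b - 15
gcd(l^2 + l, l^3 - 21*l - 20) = l + 1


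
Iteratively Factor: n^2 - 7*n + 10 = (n - 2)*(n - 5)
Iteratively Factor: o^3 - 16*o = (o + 4)*(o^2 - 4*o) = o*(o + 4)*(o - 4)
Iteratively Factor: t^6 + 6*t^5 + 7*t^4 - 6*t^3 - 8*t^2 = (t)*(t^5 + 6*t^4 + 7*t^3 - 6*t^2 - 8*t) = t*(t + 2)*(t^4 + 4*t^3 - t^2 - 4*t) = t^2*(t + 2)*(t^3 + 4*t^2 - t - 4) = t^2*(t - 1)*(t + 2)*(t^2 + 5*t + 4) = t^2*(t - 1)*(t + 2)*(t + 4)*(t + 1)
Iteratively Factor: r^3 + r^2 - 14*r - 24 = (r + 3)*(r^2 - 2*r - 8) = (r + 2)*(r + 3)*(r - 4)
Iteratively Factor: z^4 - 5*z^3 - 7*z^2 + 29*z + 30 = (z - 3)*(z^3 - 2*z^2 - 13*z - 10) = (z - 3)*(z + 2)*(z^2 - 4*z - 5) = (z - 3)*(z + 1)*(z + 2)*(z - 5)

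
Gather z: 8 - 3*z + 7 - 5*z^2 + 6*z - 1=-5*z^2 + 3*z + 14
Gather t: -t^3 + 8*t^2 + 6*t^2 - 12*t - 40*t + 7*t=-t^3 + 14*t^2 - 45*t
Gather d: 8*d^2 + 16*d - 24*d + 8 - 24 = 8*d^2 - 8*d - 16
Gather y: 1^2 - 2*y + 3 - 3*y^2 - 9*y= -3*y^2 - 11*y + 4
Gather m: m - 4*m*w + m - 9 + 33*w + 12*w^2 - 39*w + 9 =m*(2 - 4*w) + 12*w^2 - 6*w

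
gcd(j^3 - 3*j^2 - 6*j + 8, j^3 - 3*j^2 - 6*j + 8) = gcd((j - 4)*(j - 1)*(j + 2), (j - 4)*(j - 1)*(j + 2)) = j^3 - 3*j^2 - 6*j + 8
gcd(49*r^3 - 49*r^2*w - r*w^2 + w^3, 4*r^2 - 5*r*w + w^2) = r - w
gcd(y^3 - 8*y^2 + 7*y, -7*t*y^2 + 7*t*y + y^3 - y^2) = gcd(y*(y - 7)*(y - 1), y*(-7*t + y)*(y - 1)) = y^2 - y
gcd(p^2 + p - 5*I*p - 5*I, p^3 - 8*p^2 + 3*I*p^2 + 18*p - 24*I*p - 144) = 1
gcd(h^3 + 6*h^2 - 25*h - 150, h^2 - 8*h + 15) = h - 5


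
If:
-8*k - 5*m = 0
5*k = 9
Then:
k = 9/5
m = -72/25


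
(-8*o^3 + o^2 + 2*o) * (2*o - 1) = -16*o^4 + 10*o^3 + 3*o^2 - 2*o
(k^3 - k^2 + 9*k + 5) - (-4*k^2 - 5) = k^3 + 3*k^2 + 9*k + 10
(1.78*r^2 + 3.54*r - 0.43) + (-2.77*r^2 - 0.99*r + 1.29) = -0.99*r^2 + 2.55*r + 0.86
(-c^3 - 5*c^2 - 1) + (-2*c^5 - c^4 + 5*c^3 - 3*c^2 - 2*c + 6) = -2*c^5 - c^4 + 4*c^3 - 8*c^2 - 2*c + 5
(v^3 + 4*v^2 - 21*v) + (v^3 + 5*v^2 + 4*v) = 2*v^3 + 9*v^2 - 17*v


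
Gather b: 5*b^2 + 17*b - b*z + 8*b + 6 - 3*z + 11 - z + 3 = 5*b^2 + b*(25 - z) - 4*z + 20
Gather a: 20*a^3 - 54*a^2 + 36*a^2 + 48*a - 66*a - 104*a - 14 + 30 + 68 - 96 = 20*a^3 - 18*a^2 - 122*a - 12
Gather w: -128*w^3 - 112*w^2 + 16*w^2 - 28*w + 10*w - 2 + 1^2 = -128*w^3 - 96*w^2 - 18*w - 1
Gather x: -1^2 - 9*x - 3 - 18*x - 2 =-27*x - 6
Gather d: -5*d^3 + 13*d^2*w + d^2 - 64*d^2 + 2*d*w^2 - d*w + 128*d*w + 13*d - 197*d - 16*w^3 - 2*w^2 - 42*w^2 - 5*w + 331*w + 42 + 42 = -5*d^3 + d^2*(13*w - 63) + d*(2*w^2 + 127*w - 184) - 16*w^3 - 44*w^2 + 326*w + 84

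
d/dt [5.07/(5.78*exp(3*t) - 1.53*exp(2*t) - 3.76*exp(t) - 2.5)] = (-87.9138*exp(2*t) + 15.5142*exp(t) + 19.0632)*exp(t)/(-5.78*exp(3*t) + 1.53*exp(2*t) + 3.76*exp(t) + 2.5)^2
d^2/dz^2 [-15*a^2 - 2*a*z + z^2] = 2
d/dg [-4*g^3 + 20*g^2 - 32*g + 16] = -12*g^2 + 40*g - 32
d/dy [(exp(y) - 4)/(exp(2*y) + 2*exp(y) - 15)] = (-2*(exp(y) - 4)*(exp(y) + 1) + exp(2*y) + 2*exp(y) - 15)*exp(y)/(exp(2*y) + 2*exp(y) - 15)^2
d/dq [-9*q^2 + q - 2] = 1 - 18*q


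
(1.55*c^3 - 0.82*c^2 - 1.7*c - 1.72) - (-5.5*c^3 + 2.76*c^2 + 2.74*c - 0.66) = 7.05*c^3 - 3.58*c^2 - 4.44*c - 1.06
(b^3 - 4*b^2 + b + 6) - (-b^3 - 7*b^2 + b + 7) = 2*b^3 + 3*b^2 - 1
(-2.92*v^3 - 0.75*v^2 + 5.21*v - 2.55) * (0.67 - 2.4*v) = 7.008*v^4 - 0.1564*v^3 - 13.0065*v^2 + 9.6107*v - 1.7085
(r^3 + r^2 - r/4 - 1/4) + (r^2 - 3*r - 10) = r^3 + 2*r^2 - 13*r/4 - 41/4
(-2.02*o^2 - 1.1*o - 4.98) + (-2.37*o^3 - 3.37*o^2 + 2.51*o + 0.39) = -2.37*o^3 - 5.39*o^2 + 1.41*o - 4.59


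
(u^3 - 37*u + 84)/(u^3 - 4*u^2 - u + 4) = (u^2 + 4*u - 21)/(u^2 - 1)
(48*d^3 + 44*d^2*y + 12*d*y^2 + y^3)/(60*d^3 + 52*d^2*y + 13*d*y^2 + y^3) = (4*d + y)/(5*d + y)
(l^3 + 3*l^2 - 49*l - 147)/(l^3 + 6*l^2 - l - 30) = (l^2 - 49)/(l^2 + 3*l - 10)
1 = 1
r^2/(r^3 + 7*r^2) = 1/(r + 7)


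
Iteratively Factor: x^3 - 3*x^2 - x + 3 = (x - 3)*(x^2 - 1) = (x - 3)*(x + 1)*(x - 1)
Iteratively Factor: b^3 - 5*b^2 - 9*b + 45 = (b + 3)*(b^2 - 8*b + 15) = (b - 5)*(b + 3)*(b - 3)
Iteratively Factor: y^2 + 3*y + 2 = (y + 2)*(y + 1)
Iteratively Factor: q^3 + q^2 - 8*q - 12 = (q + 2)*(q^2 - q - 6) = (q - 3)*(q + 2)*(q + 2)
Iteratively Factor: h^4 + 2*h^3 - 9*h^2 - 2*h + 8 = (h - 1)*(h^3 + 3*h^2 - 6*h - 8) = (h - 2)*(h - 1)*(h^2 + 5*h + 4) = (h - 2)*(h - 1)*(h + 1)*(h + 4)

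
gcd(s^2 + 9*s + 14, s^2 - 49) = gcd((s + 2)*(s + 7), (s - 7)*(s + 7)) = s + 7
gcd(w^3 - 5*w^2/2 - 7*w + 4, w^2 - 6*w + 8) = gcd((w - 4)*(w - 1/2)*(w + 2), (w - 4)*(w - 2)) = w - 4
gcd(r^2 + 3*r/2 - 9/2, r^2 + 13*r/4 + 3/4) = r + 3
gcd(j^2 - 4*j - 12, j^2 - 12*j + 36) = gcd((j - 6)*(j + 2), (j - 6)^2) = j - 6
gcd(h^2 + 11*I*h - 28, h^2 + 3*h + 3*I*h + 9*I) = 1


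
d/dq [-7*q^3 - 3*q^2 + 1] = 3*q*(-7*q - 2)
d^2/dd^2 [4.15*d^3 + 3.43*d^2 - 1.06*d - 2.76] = 24.9*d + 6.86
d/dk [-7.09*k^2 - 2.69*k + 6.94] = -14.18*k - 2.69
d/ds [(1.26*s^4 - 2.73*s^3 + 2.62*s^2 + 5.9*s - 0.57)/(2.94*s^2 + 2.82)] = (7.4088*s^5 - 8.0262*s^4 + 14.2128*s^3 - 40.4418*s^2 + 18.1284*s + 16.638)/(8.6436*s^4 + 16.5816*s^2 + 7.9524)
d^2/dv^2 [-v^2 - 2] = -2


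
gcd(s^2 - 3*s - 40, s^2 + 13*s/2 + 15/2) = s + 5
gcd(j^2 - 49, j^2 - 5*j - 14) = j - 7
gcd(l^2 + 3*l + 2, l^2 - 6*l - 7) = l + 1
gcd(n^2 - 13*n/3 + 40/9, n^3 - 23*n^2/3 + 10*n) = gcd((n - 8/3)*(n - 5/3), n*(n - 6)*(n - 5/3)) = n - 5/3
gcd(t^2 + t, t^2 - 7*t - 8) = t + 1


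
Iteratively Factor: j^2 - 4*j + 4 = (j - 2)*(j - 2)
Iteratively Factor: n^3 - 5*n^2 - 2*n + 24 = (n - 3)*(n^2 - 2*n - 8) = (n - 3)*(n + 2)*(n - 4)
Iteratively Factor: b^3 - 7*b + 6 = (b - 1)*(b^2 + b - 6) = (b - 2)*(b - 1)*(b + 3)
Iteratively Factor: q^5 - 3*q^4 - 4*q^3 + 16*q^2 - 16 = (q - 2)*(q^4 - q^3 - 6*q^2 + 4*q + 8) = (q - 2)*(q + 2)*(q^3 - 3*q^2 + 4) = (q - 2)*(q + 1)*(q + 2)*(q^2 - 4*q + 4) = (q - 2)^2*(q + 1)*(q + 2)*(q - 2)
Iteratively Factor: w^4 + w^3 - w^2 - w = (w)*(w^3 + w^2 - w - 1) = w*(w - 1)*(w^2 + 2*w + 1) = w*(w - 1)*(w + 1)*(w + 1)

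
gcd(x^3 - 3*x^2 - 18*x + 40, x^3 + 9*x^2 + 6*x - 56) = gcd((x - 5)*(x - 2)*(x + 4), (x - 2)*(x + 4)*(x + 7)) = x^2 + 2*x - 8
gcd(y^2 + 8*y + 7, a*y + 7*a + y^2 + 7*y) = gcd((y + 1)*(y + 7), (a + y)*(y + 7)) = y + 7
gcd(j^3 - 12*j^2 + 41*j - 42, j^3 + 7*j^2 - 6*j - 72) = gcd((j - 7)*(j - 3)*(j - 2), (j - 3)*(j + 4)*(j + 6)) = j - 3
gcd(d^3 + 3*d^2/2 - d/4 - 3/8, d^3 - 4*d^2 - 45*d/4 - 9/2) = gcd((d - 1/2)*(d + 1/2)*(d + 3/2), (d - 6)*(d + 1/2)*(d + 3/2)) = d^2 + 2*d + 3/4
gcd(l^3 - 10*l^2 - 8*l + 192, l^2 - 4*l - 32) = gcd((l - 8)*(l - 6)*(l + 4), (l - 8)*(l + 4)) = l^2 - 4*l - 32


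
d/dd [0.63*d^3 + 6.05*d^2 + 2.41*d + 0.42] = 1.89*d^2 + 12.1*d + 2.41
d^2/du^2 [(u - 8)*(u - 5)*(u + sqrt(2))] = 6*u - 26 + 2*sqrt(2)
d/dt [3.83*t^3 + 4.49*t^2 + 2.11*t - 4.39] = 11.49*t^2 + 8.98*t + 2.11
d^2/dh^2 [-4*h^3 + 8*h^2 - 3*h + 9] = 16 - 24*h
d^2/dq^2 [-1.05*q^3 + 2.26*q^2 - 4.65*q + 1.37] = 4.52 - 6.3*q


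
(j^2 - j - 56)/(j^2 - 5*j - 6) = (-j^2 + j + 56)/(-j^2 + 5*j + 6)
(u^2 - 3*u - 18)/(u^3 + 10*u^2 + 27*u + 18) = (u - 6)/(u^2 + 7*u + 6)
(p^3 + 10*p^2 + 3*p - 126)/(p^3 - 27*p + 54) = (p + 7)/(p - 3)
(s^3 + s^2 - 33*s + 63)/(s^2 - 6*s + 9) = s + 7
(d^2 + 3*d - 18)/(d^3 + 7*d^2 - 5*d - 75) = (d + 6)/(d^2 + 10*d + 25)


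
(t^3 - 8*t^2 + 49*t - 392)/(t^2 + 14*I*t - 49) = (t^2 - t*(8 + 7*I) + 56*I)/(t + 7*I)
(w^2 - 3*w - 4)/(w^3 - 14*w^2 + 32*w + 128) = (w^2 - 3*w - 4)/(w^3 - 14*w^2 + 32*w + 128)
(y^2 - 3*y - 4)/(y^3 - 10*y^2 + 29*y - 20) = (y + 1)/(y^2 - 6*y + 5)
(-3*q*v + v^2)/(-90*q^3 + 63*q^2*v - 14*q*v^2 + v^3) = v/(30*q^2 - 11*q*v + v^2)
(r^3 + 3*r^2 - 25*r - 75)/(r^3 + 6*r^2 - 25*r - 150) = (r + 3)/(r + 6)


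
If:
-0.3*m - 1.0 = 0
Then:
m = -3.33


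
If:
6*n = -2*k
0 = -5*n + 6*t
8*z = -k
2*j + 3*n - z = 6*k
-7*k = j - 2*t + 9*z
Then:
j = 0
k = 0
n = 0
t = 0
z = 0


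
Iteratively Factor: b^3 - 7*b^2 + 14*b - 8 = (b - 1)*(b^2 - 6*b + 8) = (b - 4)*(b - 1)*(b - 2)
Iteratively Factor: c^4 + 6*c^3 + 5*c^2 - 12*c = (c + 3)*(c^3 + 3*c^2 - 4*c) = (c - 1)*(c + 3)*(c^2 + 4*c) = c*(c - 1)*(c + 3)*(c + 4)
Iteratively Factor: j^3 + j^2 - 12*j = (j - 3)*(j^2 + 4*j) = j*(j - 3)*(j + 4)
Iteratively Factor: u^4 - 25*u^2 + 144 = (u - 3)*(u^3 + 3*u^2 - 16*u - 48) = (u - 3)*(u + 3)*(u^2 - 16) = (u - 4)*(u - 3)*(u + 3)*(u + 4)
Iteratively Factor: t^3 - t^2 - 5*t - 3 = (t + 1)*(t^2 - 2*t - 3) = (t + 1)^2*(t - 3)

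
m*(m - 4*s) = m^2 - 4*m*s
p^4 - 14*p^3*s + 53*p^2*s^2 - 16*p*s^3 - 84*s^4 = (p - 7*s)*(p - 6*s)*(p - 2*s)*(p + s)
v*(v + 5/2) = v^2 + 5*v/2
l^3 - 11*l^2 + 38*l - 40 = (l - 5)*(l - 4)*(l - 2)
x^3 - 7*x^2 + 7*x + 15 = (x - 5)*(x - 3)*(x + 1)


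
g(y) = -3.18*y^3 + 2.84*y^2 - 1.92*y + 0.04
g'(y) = -9.54*y^2 + 5.68*y - 1.92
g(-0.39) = 1.41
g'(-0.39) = -5.59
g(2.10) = -20.92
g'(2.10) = -32.06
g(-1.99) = 40.17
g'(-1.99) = -51.00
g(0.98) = -2.11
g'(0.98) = -5.52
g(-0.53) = 2.33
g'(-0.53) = -7.61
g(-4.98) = 472.78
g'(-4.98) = -266.80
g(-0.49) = 2.04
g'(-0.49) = -6.99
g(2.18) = -23.59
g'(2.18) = -34.88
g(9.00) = -2105.42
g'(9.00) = -723.54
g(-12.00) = 5927.08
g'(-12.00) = -1443.84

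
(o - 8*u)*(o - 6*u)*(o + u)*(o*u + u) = o^4*u - 13*o^3*u^2 + o^3*u + 34*o^2*u^3 - 13*o^2*u^2 + 48*o*u^4 + 34*o*u^3 + 48*u^4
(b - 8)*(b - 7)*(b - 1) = b^3 - 16*b^2 + 71*b - 56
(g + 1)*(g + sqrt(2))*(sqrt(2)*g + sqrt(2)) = sqrt(2)*g^3 + 2*g^2 + 2*sqrt(2)*g^2 + sqrt(2)*g + 4*g + 2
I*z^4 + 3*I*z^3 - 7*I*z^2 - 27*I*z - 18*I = (z - 3)*(z + 2)*(z + 3)*(I*z + I)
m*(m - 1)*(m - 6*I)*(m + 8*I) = m^4 - m^3 + 2*I*m^3 + 48*m^2 - 2*I*m^2 - 48*m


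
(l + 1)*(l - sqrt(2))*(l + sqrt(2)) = l^3 + l^2 - 2*l - 2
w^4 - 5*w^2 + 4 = (w - 2)*(w - 1)*(w + 1)*(w + 2)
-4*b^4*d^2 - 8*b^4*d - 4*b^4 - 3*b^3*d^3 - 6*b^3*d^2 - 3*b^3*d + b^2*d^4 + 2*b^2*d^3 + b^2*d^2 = (-4*b + d)*(b + d)*(b*d + b)^2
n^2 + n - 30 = (n - 5)*(n + 6)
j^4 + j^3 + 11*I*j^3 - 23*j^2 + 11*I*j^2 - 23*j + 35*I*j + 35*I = (j + 1)*(j - I)*(j + 5*I)*(j + 7*I)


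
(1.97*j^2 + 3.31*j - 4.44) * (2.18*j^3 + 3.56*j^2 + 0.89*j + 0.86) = 4.2946*j^5 + 14.229*j^4 + 3.8577*j^3 - 11.1663*j^2 - 1.105*j - 3.8184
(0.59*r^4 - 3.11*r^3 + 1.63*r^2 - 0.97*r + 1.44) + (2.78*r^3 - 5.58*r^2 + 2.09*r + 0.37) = 0.59*r^4 - 0.33*r^3 - 3.95*r^2 + 1.12*r + 1.81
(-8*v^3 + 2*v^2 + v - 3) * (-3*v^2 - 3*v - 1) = 24*v^5 + 18*v^4 - v^3 + 4*v^2 + 8*v + 3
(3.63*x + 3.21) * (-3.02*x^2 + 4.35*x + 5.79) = -10.9626*x^3 + 6.0963*x^2 + 34.9812*x + 18.5859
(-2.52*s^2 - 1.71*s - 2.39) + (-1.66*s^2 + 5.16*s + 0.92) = -4.18*s^2 + 3.45*s - 1.47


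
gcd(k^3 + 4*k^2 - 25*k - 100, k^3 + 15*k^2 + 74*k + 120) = k^2 + 9*k + 20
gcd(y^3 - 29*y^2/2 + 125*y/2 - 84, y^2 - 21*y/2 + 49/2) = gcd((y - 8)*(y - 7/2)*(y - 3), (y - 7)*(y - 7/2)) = y - 7/2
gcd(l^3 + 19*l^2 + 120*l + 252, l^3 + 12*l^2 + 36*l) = l^2 + 12*l + 36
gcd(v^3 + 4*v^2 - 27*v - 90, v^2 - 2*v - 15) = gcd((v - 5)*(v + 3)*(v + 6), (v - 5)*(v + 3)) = v^2 - 2*v - 15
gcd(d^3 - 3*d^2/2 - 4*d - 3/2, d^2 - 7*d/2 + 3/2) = d - 3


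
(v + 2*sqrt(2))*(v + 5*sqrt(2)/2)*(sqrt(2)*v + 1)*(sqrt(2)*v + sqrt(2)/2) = 2*v^4 + v^3 + 10*sqrt(2)*v^3 + 5*sqrt(2)*v^2 + 29*v^2 + 10*sqrt(2)*v + 29*v/2 + 5*sqrt(2)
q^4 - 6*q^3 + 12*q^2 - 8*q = q*(q - 2)^3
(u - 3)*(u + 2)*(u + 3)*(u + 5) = u^4 + 7*u^3 + u^2 - 63*u - 90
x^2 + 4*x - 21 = (x - 3)*(x + 7)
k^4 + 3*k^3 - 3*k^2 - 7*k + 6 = (k - 1)^2*(k + 2)*(k + 3)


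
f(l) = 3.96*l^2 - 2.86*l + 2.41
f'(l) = 7.92*l - 2.86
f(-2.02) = 24.35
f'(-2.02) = -18.86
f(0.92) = 3.13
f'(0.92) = 4.43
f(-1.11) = 10.46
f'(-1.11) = -11.65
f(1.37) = 5.92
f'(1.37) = 7.99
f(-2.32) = 30.36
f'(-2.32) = -21.23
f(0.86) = 2.88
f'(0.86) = 3.95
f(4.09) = 56.96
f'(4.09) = 29.53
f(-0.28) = 3.52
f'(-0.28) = -5.08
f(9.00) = 297.43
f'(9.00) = 68.42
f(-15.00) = 936.31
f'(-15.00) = -121.66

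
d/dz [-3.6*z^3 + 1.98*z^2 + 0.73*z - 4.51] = -10.8*z^2 + 3.96*z + 0.73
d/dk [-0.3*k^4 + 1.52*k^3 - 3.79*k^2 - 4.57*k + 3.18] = -1.2*k^3 + 4.56*k^2 - 7.58*k - 4.57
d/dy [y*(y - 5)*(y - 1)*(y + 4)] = 4*y^3 - 6*y^2 - 38*y + 20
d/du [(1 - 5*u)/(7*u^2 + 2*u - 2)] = (35*u^2 - 14*u + 8)/(49*u^4 + 28*u^3 - 24*u^2 - 8*u + 4)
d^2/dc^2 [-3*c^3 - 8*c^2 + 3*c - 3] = -18*c - 16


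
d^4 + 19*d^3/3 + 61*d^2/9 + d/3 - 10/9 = (d - 1/3)*(d + 2/3)*(d + 1)*(d + 5)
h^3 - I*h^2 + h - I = (h - I)^2*(h + I)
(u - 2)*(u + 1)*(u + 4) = u^3 + 3*u^2 - 6*u - 8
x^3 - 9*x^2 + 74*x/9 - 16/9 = (x - 8)*(x - 2/3)*(x - 1/3)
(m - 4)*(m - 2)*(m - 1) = m^3 - 7*m^2 + 14*m - 8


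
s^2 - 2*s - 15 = (s - 5)*(s + 3)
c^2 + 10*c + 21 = (c + 3)*(c + 7)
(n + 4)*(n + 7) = n^2 + 11*n + 28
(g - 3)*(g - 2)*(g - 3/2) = g^3 - 13*g^2/2 + 27*g/2 - 9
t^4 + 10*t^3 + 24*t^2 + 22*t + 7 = (t + 1)^3*(t + 7)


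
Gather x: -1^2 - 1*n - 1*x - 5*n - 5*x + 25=-6*n - 6*x + 24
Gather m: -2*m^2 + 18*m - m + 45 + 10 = -2*m^2 + 17*m + 55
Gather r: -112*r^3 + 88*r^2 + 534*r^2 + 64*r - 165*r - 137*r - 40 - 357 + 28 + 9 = -112*r^3 + 622*r^2 - 238*r - 360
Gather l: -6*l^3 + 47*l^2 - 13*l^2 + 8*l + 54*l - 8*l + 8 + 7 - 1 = -6*l^3 + 34*l^2 + 54*l + 14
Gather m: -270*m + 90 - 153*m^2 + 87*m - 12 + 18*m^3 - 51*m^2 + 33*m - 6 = 18*m^3 - 204*m^2 - 150*m + 72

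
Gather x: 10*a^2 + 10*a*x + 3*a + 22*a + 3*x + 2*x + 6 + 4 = 10*a^2 + 25*a + x*(10*a + 5) + 10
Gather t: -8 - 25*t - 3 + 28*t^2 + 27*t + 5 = 28*t^2 + 2*t - 6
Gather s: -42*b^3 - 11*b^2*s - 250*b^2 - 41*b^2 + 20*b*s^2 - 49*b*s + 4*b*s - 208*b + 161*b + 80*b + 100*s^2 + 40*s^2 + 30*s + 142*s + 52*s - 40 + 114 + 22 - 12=-42*b^3 - 291*b^2 + 33*b + s^2*(20*b + 140) + s*(-11*b^2 - 45*b + 224) + 84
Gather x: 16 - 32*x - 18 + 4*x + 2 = -28*x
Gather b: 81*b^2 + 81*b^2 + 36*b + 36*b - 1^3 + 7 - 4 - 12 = 162*b^2 + 72*b - 10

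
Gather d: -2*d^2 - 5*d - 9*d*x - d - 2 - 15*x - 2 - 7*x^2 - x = -2*d^2 + d*(-9*x - 6) - 7*x^2 - 16*x - 4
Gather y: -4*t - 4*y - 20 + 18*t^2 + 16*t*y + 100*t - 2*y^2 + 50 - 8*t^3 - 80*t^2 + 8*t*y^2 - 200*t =-8*t^3 - 62*t^2 - 104*t + y^2*(8*t - 2) + y*(16*t - 4) + 30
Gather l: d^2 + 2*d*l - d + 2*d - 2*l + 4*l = d^2 + d + l*(2*d + 2)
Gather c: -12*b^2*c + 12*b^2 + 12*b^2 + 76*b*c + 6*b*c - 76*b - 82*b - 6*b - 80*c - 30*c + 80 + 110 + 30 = 24*b^2 - 164*b + c*(-12*b^2 + 82*b - 110) + 220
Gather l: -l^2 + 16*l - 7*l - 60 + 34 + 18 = -l^2 + 9*l - 8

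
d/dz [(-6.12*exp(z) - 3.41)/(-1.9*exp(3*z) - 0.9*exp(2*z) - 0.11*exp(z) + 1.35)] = (-(6.12*exp(z) + 3.41)*(5.7*exp(2*z) + 1.8*exp(z) + 0.11) + 11.628*exp(3*z) + 5.508*exp(2*z) + 0.6732*exp(z) - 8.262)*exp(z)/(1.9*exp(3*z) + 0.9*exp(2*z) + 0.11*exp(z) - 1.35)^2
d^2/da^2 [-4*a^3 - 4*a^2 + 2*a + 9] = -24*a - 8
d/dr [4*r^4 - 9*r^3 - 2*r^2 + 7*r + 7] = 16*r^3 - 27*r^2 - 4*r + 7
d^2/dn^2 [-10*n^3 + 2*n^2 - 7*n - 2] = 4 - 60*n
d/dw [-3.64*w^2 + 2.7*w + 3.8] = 2.7 - 7.28*w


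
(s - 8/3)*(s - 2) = s^2 - 14*s/3 + 16/3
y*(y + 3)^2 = y^3 + 6*y^2 + 9*y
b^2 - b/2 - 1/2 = (b - 1)*(b + 1/2)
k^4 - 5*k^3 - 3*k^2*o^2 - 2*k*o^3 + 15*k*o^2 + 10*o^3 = (k - 5)*(k - 2*o)*(k + o)^2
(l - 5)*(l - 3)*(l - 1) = l^3 - 9*l^2 + 23*l - 15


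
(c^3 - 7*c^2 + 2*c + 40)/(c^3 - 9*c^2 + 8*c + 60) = (c - 4)/(c - 6)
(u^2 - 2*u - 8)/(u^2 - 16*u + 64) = (u^2 - 2*u - 8)/(u^2 - 16*u + 64)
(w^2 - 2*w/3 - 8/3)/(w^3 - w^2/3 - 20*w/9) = 3*(w - 2)/(w*(3*w - 5))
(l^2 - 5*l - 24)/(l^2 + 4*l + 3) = (l - 8)/(l + 1)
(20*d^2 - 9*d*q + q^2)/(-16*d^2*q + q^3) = (-5*d + q)/(q*(4*d + q))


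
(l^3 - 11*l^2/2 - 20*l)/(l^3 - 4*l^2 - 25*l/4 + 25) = 2*l*(l - 8)/(2*l^2 - 13*l + 20)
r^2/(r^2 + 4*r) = r/(r + 4)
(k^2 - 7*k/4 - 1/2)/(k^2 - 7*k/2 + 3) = (4*k + 1)/(2*(2*k - 3))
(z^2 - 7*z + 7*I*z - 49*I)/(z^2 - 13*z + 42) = (z + 7*I)/(z - 6)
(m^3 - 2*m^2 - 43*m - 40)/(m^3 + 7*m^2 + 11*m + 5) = (m - 8)/(m + 1)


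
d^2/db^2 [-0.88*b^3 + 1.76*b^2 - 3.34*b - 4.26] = 3.52 - 5.28*b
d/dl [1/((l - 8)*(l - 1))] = (9 - 2*l)/(l^4 - 18*l^3 + 97*l^2 - 144*l + 64)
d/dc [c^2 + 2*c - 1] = 2*c + 2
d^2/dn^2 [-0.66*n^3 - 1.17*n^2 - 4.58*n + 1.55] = -3.96*n - 2.34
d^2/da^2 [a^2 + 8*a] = 2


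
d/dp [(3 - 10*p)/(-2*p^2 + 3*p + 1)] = (-20*p^2 + 12*p - 19)/(4*p^4 - 12*p^3 + 5*p^2 + 6*p + 1)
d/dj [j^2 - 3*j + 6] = 2*j - 3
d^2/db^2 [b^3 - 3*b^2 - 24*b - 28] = 6*b - 6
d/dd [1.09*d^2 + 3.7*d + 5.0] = 2.18*d + 3.7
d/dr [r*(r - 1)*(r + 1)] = 3*r^2 - 1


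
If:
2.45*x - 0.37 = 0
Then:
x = 0.15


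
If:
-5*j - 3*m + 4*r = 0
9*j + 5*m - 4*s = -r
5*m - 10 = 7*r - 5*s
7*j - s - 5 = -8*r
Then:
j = -175/1306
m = 1985/1306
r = 635/653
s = 2405/1306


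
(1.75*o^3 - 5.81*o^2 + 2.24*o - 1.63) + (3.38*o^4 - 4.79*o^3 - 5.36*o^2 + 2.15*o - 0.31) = 3.38*o^4 - 3.04*o^3 - 11.17*o^2 + 4.39*o - 1.94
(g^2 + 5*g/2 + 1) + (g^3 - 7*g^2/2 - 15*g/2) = g^3 - 5*g^2/2 - 5*g + 1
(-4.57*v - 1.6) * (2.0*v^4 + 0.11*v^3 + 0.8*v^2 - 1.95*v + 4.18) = -9.14*v^5 - 3.7027*v^4 - 3.832*v^3 + 7.6315*v^2 - 15.9826*v - 6.688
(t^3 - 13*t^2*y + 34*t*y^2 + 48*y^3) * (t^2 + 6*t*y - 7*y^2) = t^5 - 7*t^4*y - 51*t^3*y^2 + 343*t^2*y^3 + 50*t*y^4 - 336*y^5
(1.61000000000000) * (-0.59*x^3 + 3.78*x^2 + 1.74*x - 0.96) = -0.9499*x^3 + 6.0858*x^2 + 2.8014*x - 1.5456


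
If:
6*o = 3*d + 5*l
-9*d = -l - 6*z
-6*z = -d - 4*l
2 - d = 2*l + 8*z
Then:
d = 30/211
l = 48/211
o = 55/211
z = 37/211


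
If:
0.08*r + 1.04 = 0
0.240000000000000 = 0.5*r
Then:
No Solution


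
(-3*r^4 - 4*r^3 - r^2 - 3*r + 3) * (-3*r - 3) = 9*r^5 + 21*r^4 + 15*r^3 + 12*r^2 - 9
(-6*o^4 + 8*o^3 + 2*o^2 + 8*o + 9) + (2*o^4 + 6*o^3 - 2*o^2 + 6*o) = -4*o^4 + 14*o^3 + 14*o + 9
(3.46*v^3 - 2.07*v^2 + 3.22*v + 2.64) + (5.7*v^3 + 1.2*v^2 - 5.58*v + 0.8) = 9.16*v^3 - 0.87*v^2 - 2.36*v + 3.44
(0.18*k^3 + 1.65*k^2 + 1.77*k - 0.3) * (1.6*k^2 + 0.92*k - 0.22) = 0.288*k^5 + 2.8056*k^4 + 4.3104*k^3 + 0.7854*k^2 - 0.6654*k + 0.066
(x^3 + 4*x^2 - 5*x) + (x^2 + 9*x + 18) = x^3 + 5*x^2 + 4*x + 18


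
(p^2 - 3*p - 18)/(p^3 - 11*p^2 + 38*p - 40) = (p^2 - 3*p - 18)/(p^3 - 11*p^2 + 38*p - 40)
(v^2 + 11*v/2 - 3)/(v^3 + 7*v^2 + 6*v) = (v - 1/2)/(v*(v + 1))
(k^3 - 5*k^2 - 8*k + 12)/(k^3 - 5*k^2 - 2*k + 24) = (k^2 - 7*k + 6)/(k^2 - 7*k + 12)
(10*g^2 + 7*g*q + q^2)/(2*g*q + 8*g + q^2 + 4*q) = (5*g + q)/(q + 4)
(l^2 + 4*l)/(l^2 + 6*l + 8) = l/(l + 2)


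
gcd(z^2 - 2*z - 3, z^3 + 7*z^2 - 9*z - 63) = z - 3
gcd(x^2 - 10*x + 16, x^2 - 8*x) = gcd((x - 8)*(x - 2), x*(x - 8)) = x - 8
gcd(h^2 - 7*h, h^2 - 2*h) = h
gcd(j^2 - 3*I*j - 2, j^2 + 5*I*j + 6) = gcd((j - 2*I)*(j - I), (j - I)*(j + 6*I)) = j - I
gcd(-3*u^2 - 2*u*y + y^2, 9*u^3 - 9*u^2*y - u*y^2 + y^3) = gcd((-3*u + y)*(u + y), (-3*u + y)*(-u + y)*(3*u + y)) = -3*u + y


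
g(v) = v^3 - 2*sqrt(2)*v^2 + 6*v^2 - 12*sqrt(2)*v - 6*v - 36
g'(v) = 3*v^2 - 4*sqrt(2)*v + 12*v - 12*sqrt(2) - 6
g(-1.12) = -7.70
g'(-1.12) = -26.31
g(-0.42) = -25.87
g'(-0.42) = -25.11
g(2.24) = -60.30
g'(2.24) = 6.29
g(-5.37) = 23.96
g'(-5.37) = 29.48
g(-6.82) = -49.04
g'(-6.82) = 73.31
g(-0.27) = -29.59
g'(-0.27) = -24.46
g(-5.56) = 17.88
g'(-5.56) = 34.50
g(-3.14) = 36.44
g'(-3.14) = -13.31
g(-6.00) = 0.00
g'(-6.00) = 46.97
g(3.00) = -49.37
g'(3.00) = 23.06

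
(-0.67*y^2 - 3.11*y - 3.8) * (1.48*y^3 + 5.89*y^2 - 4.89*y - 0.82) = -0.9916*y^5 - 8.5491*y^4 - 20.6656*y^3 - 6.6247*y^2 + 21.1322*y + 3.116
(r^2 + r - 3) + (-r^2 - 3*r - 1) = -2*r - 4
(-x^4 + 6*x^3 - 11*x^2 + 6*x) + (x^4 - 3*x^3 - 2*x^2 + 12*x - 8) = 3*x^3 - 13*x^2 + 18*x - 8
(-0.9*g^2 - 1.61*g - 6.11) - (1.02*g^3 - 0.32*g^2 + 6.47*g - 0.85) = -1.02*g^3 - 0.58*g^2 - 8.08*g - 5.26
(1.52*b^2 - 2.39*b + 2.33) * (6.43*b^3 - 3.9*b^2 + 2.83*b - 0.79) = 9.7736*b^5 - 21.2957*b^4 + 28.6045*b^3 - 17.0515*b^2 + 8.482*b - 1.8407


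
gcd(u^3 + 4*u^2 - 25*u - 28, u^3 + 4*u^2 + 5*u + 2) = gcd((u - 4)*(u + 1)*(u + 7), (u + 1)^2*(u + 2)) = u + 1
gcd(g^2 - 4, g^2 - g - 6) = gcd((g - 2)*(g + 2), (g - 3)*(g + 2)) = g + 2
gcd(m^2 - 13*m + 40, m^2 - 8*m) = m - 8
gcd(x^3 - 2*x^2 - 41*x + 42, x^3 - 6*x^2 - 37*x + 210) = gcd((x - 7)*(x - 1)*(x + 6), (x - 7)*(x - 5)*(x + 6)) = x^2 - x - 42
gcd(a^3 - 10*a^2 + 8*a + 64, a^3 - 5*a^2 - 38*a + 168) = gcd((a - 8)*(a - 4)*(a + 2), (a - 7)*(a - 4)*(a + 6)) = a - 4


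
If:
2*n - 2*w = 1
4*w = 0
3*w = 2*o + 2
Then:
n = 1/2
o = -1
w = 0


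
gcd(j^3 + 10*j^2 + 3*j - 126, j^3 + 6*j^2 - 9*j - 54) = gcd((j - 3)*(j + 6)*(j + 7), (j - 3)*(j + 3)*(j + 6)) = j^2 + 3*j - 18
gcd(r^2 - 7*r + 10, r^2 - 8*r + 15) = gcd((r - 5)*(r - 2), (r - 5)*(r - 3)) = r - 5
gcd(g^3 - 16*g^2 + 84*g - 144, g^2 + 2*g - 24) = g - 4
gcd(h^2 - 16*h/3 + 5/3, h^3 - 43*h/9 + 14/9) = h - 1/3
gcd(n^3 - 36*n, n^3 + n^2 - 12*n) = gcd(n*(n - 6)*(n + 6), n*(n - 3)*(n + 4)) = n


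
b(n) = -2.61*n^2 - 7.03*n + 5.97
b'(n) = -5.22*n - 7.03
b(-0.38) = 8.26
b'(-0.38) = -5.05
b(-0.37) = 8.21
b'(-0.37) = -5.10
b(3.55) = -51.88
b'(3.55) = -25.56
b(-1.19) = 10.64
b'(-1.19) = -0.82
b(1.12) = -5.18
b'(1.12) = -12.88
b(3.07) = -40.21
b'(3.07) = -23.06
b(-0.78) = 9.87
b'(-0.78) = -2.96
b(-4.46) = -14.59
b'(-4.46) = 16.25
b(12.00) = -454.23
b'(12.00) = -69.67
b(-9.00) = -142.17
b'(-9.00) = 39.95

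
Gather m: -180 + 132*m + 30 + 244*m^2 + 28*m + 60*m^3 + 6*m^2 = 60*m^3 + 250*m^2 + 160*m - 150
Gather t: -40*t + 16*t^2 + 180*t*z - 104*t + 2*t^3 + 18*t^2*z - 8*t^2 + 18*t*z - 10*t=2*t^3 + t^2*(18*z + 8) + t*(198*z - 154)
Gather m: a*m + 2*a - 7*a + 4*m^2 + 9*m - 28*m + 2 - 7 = -5*a + 4*m^2 + m*(a - 19) - 5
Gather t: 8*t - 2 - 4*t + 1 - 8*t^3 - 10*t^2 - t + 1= -8*t^3 - 10*t^2 + 3*t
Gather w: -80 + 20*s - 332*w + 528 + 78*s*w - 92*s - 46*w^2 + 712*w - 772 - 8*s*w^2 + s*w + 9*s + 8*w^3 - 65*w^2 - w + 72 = -63*s + 8*w^3 + w^2*(-8*s - 111) + w*(79*s + 379) - 252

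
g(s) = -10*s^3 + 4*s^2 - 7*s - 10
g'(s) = -30*s^2 + 8*s - 7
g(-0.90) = 6.83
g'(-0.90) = -38.50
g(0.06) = -10.41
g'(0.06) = -6.63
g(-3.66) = 559.48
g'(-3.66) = -438.15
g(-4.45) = 981.57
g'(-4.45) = -636.68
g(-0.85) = 4.98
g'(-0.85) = -35.48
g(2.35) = -134.14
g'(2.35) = -153.88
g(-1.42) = 36.64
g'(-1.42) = -78.85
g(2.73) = -202.76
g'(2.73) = -208.75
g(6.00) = -2068.00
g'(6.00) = -1039.00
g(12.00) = -16798.00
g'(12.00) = -4231.00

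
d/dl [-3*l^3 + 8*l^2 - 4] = l*(16 - 9*l)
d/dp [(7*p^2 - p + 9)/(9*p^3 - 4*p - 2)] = ((1 - 14*p)*(-9*p^3 + 4*p + 2) - (27*p^2 - 4)*(7*p^2 - p + 9))/(-9*p^3 + 4*p + 2)^2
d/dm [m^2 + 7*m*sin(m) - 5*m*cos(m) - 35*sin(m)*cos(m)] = 5*m*sin(m) + 7*m*cos(m) + 2*m + 7*sin(m) - 5*cos(m) - 35*cos(2*m)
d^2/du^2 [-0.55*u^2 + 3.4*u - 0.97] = -1.10000000000000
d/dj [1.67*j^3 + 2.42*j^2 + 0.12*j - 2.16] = 5.01*j^2 + 4.84*j + 0.12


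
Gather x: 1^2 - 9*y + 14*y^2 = 14*y^2 - 9*y + 1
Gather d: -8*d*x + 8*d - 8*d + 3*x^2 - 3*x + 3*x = -8*d*x + 3*x^2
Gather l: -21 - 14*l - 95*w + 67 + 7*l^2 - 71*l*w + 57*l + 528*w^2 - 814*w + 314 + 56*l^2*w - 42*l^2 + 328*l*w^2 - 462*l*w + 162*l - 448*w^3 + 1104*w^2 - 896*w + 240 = l^2*(56*w - 35) + l*(328*w^2 - 533*w + 205) - 448*w^3 + 1632*w^2 - 1805*w + 600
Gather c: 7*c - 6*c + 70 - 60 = c + 10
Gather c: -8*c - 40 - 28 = -8*c - 68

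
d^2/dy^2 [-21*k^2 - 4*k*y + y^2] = 2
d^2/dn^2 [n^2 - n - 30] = 2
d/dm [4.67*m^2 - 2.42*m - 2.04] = 9.34*m - 2.42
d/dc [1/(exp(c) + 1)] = -1/(4*cosh(c/2)^2)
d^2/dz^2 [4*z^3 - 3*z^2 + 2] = 24*z - 6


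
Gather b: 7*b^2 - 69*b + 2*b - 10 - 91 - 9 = 7*b^2 - 67*b - 110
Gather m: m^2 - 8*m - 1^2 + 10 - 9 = m^2 - 8*m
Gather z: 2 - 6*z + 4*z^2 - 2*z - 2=4*z^2 - 8*z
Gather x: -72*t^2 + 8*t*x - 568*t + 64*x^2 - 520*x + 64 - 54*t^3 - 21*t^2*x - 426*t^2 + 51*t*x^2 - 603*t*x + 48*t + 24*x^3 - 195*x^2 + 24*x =-54*t^3 - 498*t^2 - 520*t + 24*x^3 + x^2*(51*t - 131) + x*(-21*t^2 - 595*t - 496) + 64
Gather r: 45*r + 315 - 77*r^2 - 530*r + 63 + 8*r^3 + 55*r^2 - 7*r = 8*r^3 - 22*r^2 - 492*r + 378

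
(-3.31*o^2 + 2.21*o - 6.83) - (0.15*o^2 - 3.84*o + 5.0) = -3.46*o^2 + 6.05*o - 11.83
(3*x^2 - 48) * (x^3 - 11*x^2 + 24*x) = 3*x^5 - 33*x^4 + 24*x^3 + 528*x^2 - 1152*x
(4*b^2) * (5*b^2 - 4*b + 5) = 20*b^4 - 16*b^3 + 20*b^2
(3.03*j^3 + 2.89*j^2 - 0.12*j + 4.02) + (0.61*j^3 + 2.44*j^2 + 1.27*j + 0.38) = 3.64*j^3 + 5.33*j^2 + 1.15*j + 4.4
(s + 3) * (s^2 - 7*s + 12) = s^3 - 4*s^2 - 9*s + 36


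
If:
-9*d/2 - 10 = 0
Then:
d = -20/9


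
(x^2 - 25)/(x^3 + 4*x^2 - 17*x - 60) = (x - 5)/(x^2 - x - 12)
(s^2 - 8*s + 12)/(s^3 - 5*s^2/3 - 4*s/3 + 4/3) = 3*(s - 6)/(3*s^2 + s - 2)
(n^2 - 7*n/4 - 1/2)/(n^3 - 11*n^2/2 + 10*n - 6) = (4*n + 1)/(2*(2*n^2 - 7*n + 6))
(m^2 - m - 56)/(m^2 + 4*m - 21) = (m - 8)/(m - 3)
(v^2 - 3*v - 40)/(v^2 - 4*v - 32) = (v + 5)/(v + 4)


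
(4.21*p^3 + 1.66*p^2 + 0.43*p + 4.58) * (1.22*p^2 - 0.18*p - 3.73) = 5.1362*p^5 + 1.2674*p^4 - 15.4775*p^3 - 0.6816*p^2 - 2.4283*p - 17.0834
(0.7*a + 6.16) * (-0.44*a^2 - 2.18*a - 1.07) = -0.308*a^3 - 4.2364*a^2 - 14.1778*a - 6.5912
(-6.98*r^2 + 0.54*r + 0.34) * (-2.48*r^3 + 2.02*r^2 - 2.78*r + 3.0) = 17.3104*r^5 - 15.4388*r^4 + 19.652*r^3 - 21.7544*r^2 + 0.6748*r + 1.02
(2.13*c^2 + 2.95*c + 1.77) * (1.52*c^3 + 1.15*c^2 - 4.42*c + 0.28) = 3.2376*c^5 + 6.9335*c^4 - 3.3317*c^3 - 10.4071*c^2 - 6.9974*c + 0.4956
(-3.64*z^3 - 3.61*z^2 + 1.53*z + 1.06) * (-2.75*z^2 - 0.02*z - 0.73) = 10.01*z^5 + 10.0003*z^4 - 1.4781*z^3 - 0.3103*z^2 - 1.1381*z - 0.7738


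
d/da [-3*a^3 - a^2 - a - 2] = -9*a^2 - 2*a - 1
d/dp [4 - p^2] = -2*p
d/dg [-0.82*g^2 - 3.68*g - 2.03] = -1.64*g - 3.68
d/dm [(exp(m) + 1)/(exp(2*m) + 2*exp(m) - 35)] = (-2*(exp(m) + 1)^2 + exp(2*m) + 2*exp(m) - 35)*exp(m)/(exp(2*m) + 2*exp(m) - 35)^2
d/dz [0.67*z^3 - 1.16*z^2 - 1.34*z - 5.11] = 2.01*z^2 - 2.32*z - 1.34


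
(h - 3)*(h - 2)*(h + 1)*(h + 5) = h^4 + h^3 - 19*h^2 + 11*h + 30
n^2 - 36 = (n - 6)*(n + 6)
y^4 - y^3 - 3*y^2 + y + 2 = (y - 2)*(y - 1)*(y + 1)^2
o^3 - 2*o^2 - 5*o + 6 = (o - 3)*(o - 1)*(o + 2)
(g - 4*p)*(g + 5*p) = g^2 + g*p - 20*p^2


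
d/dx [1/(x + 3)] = -1/(x + 3)^2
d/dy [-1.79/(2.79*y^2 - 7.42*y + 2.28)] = (9.9882*y - 13.2818)/(2.79*y^2 - 7.42*y + 2.28)^2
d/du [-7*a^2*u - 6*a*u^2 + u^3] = -7*a^2 - 12*a*u + 3*u^2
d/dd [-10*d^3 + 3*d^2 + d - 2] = -30*d^2 + 6*d + 1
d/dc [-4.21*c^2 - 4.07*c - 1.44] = -8.42*c - 4.07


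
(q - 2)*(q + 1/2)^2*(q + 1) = q^4 - 11*q^2/4 - 9*q/4 - 1/2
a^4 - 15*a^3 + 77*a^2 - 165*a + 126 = (a - 7)*(a - 3)^2*(a - 2)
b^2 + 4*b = b*(b + 4)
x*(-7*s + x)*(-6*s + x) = 42*s^2*x - 13*s*x^2 + x^3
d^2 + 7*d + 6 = (d + 1)*(d + 6)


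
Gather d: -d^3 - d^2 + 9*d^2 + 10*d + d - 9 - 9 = -d^3 + 8*d^2 + 11*d - 18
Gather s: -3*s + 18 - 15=3 - 3*s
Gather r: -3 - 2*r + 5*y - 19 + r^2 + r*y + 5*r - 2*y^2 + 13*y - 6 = r^2 + r*(y + 3) - 2*y^2 + 18*y - 28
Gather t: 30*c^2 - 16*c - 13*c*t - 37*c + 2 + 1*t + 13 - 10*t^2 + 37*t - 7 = 30*c^2 - 53*c - 10*t^2 + t*(38 - 13*c) + 8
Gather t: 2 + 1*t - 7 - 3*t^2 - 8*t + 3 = -3*t^2 - 7*t - 2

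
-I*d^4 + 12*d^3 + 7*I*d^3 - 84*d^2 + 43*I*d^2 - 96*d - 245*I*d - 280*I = (d - 8)*(d + 5*I)*(d + 7*I)*(-I*d - I)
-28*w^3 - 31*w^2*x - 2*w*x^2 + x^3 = (-7*w + x)*(w + x)*(4*w + x)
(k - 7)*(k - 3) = k^2 - 10*k + 21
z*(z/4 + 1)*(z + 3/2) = z^3/4 + 11*z^2/8 + 3*z/2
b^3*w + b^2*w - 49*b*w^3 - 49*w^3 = (b - 7*w)*(b + 7*w)*(b*w + w)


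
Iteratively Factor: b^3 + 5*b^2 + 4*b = (b + 4)*(b^2 + b) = b*(b + 4)*(b + 1)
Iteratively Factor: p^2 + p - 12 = (p - 3)*(p + 4)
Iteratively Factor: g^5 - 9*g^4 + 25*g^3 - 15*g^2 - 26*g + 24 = (g - 4)*(g^4 - 5*g^3 + 5*g^2 + 5*g - 6) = (g - 4)*(g - 3)*(g^3 - 2*g^2 - g + 2) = (g - 4)*(g - 3)*(g - 1)*(g^2 - g - 2) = (g - 4)*(g - 3)*(g - 2)*(g - 1)*(g + 1)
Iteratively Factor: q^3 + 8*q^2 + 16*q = (q)*(q^2 + 8*q + 16) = q*(q + 4)*(q + 4)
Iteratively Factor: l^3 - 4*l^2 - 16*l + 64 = (l + 4)*(l^2 - 8*l + 16) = (l - 4)*(l + 4)*(l - 4)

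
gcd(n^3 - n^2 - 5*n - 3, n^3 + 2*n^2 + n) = n^2 + 2*n + 1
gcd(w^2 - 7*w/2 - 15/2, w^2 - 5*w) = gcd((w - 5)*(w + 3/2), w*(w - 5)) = w - 5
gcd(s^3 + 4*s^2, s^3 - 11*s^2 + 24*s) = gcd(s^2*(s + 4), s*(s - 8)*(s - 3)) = s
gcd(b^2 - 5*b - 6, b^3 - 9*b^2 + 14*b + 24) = b^2 - 5*b - 6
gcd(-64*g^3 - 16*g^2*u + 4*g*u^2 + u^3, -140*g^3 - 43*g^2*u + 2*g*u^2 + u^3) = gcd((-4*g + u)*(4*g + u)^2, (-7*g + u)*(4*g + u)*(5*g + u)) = 4*g + u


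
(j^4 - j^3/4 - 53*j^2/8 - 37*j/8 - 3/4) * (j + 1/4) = j^5 - 107*j^3/16 - 201*j^2/32 - 61*j/32 - 3/16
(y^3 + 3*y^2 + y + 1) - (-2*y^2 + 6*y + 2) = y^3 + 5*y^2 - 5*y - 1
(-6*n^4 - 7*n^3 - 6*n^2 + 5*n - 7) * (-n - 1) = 6*n^5 + 13*n^4 + 13*n^3 + n^2 + 2*n + 7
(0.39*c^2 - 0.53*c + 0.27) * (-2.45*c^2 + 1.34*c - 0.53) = -0.9555*c^4 + 1.8211*c^3 - 1.5784*c^2 + 0.6427*c - 0.1431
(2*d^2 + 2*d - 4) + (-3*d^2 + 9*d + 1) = -d^2 + 11*d - 3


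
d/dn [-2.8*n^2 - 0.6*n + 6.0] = -5.6*n - 0.6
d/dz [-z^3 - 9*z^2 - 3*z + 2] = -3*z^2 - 18*z - 3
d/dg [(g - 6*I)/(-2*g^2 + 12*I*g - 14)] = (g^2 - 12*I*g - 43)/(2*(g^4 - 12*I*g^3 - 22*g^2 - 84*I*g + 49))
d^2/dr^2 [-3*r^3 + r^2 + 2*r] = 2 - 18*r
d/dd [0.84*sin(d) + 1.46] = 0.84*cos(d)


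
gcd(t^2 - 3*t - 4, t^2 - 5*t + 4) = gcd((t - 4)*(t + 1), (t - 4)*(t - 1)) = t - 4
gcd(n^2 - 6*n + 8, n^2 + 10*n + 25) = 1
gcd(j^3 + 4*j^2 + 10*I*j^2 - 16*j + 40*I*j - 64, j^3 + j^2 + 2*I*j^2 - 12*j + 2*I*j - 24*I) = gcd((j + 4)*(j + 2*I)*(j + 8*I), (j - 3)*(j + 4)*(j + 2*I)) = j^2 + j*(4 + 2*I) + 8*I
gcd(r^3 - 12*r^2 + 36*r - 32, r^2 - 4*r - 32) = r - 8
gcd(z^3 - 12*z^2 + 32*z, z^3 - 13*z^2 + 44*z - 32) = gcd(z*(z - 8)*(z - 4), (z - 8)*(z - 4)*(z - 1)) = z^2 - 12*z + 32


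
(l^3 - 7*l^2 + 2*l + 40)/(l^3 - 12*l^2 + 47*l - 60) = (l + 2)/(l - 3)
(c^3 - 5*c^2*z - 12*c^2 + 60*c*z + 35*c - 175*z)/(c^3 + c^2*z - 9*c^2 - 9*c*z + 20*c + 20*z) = (c^2 - 5*c*z - 7*c + 35*z)/(c^2 + c*z - 4*c - 4*z)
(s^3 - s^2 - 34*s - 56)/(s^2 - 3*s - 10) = (s^2 - 3*s - 28)/(s - 5)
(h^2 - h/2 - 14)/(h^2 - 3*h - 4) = (h + 7/2)/(h + 1)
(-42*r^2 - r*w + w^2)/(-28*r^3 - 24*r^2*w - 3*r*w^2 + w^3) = (6*r + w)/(4*r^2 + 4*r*w + w^2)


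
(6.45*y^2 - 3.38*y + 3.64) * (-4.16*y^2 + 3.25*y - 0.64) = -26.832*y^4 + 35.0233*y^3 - 30.2554*y^2 + 13.9932*y - 2.3296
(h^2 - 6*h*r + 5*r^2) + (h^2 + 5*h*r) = 2*h^2 - h*r + 5*r^2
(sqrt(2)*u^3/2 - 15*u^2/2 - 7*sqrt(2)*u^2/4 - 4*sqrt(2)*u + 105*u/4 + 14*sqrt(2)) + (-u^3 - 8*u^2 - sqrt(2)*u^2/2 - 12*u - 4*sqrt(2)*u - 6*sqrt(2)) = -u^3 + sqrt(2)*u^3/2 - 31*u^2/2 - 9*sqrt(2)*u^2/4 - 8*sqrt(2)*u + 57*u/4 + 8*sqrt(2)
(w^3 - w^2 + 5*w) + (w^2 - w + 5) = w^3 + 4*w + 5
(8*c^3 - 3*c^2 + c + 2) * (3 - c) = -8*c^4 + 27*c^3 - 10*c^2 + c + 6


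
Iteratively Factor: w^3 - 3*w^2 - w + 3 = (w + 1)*(w^2 - 4*w + 3) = (w - 3)*(w + 1)*(w - 1)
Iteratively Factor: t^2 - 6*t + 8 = (t - 4)*(t - 2)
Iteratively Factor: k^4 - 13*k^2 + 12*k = (k - 1)*(k^3 + k^2 - 12*k) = (k - 3)*(k - 1)*(k^2 + 4*k) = k*(k - 3)*(k - 1)*(k + 4)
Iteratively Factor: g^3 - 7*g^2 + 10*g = (g)*(g^2 - 7*g + 10) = g*(g - 2)*(g - 5)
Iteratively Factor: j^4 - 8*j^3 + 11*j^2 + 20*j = (j + 1)*(j^3 - 9*j^2 + 20*j) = (j - 5)*(j + 1)*(j^2 - 4*j) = (j - 5)*(j - 4)*(j + 1)*(j)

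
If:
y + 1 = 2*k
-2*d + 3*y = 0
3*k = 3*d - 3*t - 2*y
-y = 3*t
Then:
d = 9/8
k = 7/8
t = -1/4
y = 3/4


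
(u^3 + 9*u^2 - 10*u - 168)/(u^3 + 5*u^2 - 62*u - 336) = (u - 4)/(u - 8)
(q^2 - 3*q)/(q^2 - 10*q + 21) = q/(q - 7)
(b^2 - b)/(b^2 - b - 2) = b*(1 - b)/(-b^2 + b + 2)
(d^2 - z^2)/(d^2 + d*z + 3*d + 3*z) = (d - z)/(d + 3)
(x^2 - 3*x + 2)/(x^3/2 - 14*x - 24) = 2*(-x^2 + 3*x - 2)/(-x^3 + 28*x + 48)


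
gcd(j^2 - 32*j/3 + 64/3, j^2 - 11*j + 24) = j - 8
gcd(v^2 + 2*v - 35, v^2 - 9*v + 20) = v - 5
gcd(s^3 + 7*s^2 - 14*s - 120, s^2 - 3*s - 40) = s + 5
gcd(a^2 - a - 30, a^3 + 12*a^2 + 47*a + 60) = a + 5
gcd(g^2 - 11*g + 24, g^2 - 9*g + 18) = g - 3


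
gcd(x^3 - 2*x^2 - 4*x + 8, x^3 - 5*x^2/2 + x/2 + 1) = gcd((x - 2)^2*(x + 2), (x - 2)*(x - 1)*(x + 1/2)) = x - 2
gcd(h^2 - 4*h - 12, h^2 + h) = 1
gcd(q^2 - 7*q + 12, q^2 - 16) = q - 4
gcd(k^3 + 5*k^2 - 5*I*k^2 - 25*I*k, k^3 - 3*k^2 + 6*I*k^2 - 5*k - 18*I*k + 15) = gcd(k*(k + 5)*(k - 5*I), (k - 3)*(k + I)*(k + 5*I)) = 1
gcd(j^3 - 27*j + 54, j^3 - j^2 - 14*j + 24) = j - 3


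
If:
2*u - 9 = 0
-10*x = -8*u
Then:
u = 9/2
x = 18/5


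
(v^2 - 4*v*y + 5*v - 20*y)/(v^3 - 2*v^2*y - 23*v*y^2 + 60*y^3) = (-v - 5)/(-v^2 - 2*v*y + 15*y^2)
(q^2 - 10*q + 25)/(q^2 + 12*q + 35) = (q^2 - 10*q + 25)/(q^2 + 12*q + 35)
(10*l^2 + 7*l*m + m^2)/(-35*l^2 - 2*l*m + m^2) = (-2*l - m)/(7*l - m)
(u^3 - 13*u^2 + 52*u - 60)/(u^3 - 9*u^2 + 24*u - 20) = (u - 6)/(u - 2)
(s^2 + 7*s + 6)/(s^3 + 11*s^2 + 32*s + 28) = (s^2 + 7*s + 6)/(s^3 + 11*s^2 + 32*s + 28)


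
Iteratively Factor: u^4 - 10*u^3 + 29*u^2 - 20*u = (u - 4)*(u^3 - 6*u^2 + 5*u) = (u - 4)*(u - 1)*(u^2 - 5*u) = (u - 5)*(u - 4)*(u - 1)*(u)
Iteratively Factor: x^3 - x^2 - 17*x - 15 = (x + 3)*(x^2 - 4*x - 5) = (x + 1)*(x + 3)*(x - 5)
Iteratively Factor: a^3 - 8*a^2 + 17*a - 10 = (a - 1)*(a^2 - 7*a + 10) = (a - 5)*(a - 1)*(a - 2)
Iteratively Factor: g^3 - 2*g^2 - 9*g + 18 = (g + 3)*(g^2 - 5*g + 6) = (g - 3)*(g + 3)*(g - 2)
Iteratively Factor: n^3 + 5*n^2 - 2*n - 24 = (n + 3)*(n^2 + 2*n - 8) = (n + 3)*(n + 4)*(n - 2)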